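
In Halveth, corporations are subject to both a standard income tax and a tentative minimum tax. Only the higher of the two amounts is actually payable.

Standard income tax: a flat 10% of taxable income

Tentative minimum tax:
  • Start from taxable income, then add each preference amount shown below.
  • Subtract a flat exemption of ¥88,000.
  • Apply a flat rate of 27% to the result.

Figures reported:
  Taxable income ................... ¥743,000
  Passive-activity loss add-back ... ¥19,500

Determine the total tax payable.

Tentative minimum tax:
  Adjusted income: ¥743,000 + ¥19,500 = ¥762,500
  Less exemption ¥88,000 → base ¥674,500
  ¥674,500 × 27% = ¥182,115

Standard income tax:
  ¥743,000 × 10% = ¥74,300

¥182,115 > ¥74,300, so the tentative minimum tax is the binding amount.

¥182,115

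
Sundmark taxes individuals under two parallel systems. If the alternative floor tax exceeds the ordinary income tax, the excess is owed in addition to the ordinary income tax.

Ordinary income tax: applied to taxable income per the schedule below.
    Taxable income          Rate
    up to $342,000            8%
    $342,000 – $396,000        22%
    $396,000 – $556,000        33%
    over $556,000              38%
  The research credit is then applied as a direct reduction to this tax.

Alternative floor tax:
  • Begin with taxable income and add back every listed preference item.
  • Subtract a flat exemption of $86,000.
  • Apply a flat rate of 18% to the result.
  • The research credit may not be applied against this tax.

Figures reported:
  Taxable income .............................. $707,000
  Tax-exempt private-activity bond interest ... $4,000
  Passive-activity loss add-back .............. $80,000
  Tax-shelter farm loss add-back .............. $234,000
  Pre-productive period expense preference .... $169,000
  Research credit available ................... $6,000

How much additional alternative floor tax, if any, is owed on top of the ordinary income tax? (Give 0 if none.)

$56,020

Alternative floor tax:
  Adjusted income: $707,000 + $4,000 + $80,000 + $234,000 + $169,000 = $1,194,000
  Less exemption $86,000 → base $1,108,000
  $1,108,000 × 18% = $199,440

Ordinary income tax:
  $342,000 × 8% = $27,360
  $54,000 × 22% = $11,880
  $160,000 × 33% = $52,800
  $151,000 × 38% = $57,380
  → $149,420
  Less research credit $6,000 → $143,420

Excess of alternative floor tax over ordinary income tax: $199,440 − $143,420 = $56,020.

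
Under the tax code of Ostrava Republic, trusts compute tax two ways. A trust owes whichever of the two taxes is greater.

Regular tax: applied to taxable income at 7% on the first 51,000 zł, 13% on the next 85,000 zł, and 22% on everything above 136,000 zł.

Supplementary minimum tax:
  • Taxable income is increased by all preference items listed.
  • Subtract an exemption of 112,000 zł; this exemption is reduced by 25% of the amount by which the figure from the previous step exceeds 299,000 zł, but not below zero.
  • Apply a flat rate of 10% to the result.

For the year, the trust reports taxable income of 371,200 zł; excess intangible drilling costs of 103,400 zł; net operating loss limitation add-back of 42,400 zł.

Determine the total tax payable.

Regular tax:
  51,000 zł × 7% = 3,570 zł
  85,000 zł × 13% = 11,050 zł
  235,200 zł × 22% = 51,744 zł
  → 66,364 zł

Supplementary minimum tax:
  Adjusted income: 371,200 zł + 103,400 zł + 42,400 zł = 517,000 zł
  Exemption: 112,000 zł − 25% × (517,000 zł − 299,000 zł) = 112,000 zł − 54,500 zł = 57,500 zł
  Base: 517,000 zł − 57,500 zł = 459,500 zł
  459,500 zł × 10% = 45,950 zł

66,364 zł > 45,950 zł, so the regular tax governs.

66,364 zł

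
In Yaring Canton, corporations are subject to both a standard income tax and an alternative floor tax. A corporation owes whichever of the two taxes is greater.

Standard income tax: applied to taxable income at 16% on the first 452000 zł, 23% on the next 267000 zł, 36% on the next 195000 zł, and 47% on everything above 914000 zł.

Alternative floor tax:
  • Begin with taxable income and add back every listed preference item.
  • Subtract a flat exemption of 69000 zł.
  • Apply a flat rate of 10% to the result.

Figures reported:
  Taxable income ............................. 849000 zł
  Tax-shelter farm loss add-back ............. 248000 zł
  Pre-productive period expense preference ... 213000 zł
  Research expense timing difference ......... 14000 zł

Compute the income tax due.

180530 zł

Standard income tax:
  452000 zł × 16% = 72320 zł
  267000 zł × 23% = 61410 zł
  130000 zł × 36% = 46800 zł
  → 180530 zł

Alternative floor tax:
  Adjusted income: 849000 zł + 248000 zł + 213000 zł + 14000 zł = 1324000 zł
  Less exemption 69000 zł → base 1255000 zł
  1255000 zł × 10% = 125500 zł

180530 zł > 125500 zł, so the standard income tax governs.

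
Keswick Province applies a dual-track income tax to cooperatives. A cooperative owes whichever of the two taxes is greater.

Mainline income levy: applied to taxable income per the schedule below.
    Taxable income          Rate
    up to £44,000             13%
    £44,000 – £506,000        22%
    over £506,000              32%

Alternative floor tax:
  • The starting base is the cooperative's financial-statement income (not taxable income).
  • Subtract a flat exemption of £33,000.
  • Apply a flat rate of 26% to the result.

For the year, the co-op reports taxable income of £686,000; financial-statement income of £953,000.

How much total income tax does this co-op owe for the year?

Mainline income levy:
  £44,000 × 13% = £5,720
  £462,000 × 22% = £101,640
  £180,000 × 32% = £57,600
  → £164,960

Alternative floor tax:
  Base (financial-statement income): £953,000
  Less exemption £33,000 → base £920,000
  £920,000 × 26% = £239,200

£239,200 > £164,960, so the alternative floor tax is the binding amount.

£239,200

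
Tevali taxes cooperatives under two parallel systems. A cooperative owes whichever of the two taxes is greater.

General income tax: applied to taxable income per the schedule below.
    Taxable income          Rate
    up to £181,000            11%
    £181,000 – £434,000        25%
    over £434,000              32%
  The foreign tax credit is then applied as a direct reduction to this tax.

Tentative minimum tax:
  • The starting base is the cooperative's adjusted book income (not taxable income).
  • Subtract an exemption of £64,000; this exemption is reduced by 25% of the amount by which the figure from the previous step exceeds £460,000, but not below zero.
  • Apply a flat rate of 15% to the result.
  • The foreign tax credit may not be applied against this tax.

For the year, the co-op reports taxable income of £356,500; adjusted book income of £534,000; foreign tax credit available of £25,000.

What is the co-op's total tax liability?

Tentative minimum tax:
  Base (adjusted book income): £534,000
  Exemption: £64,000 − 25% × (£534,000 − £460,000) = £64,000 − £18,500 = £45,500
  Base: £534,000 − £45,500 = £488,500
  £488,500 × 15% = £73,275

General income tax:
  £181,000 × 11% = £19,910
  £175,500 × 25% = £43,875
  → £63,785
  Less foreign tax credit £25,000 → £38,785

£73,275 > £38,785, so the tentative minimum tax is the binding amount.

£73,275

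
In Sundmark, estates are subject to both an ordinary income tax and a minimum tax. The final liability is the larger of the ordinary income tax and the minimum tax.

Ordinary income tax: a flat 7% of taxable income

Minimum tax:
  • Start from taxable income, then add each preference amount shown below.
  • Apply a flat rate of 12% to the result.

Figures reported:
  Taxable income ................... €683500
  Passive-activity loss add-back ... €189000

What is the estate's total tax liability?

€104700

Minimum tax:
  Adjusted income: €683500 + €189000 = €872500
  €872500 × 12% = €104700

Ordinary income tax:
  €683500 × 7% = €47845

€104700 > €47845, so the minimum tax is the binding amount.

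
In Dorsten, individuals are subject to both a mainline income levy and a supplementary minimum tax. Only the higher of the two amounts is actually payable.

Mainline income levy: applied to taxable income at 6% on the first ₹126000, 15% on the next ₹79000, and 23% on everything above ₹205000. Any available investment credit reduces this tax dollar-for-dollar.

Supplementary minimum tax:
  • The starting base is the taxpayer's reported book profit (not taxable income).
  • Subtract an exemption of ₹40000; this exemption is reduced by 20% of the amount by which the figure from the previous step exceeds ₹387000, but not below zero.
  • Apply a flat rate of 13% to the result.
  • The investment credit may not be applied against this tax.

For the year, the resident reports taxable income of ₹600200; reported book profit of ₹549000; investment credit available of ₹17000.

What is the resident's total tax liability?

₹93306

Supplementary minimum tax:
  Base (reported book profit): ₹549000
  Exemption: ₹40000 − 20% × (₹549000 − ₹387000) = ₹40000 − ₹32400 = ₹7600
  Base: ₹549000 − ₹7600 = ₹541400
  ₹541400 × 13% = ₹70382

Mainline income levy:
  ₹126000 × 6% = ₹7560
  ₹79000 × 15% = ₹11850
  ₹395200 × 23% = ₹90896
  → ₹110306
  Less investment credit ₹17000 → ₹93306

₹93306 > ₹70382, so the mainline income levy governs.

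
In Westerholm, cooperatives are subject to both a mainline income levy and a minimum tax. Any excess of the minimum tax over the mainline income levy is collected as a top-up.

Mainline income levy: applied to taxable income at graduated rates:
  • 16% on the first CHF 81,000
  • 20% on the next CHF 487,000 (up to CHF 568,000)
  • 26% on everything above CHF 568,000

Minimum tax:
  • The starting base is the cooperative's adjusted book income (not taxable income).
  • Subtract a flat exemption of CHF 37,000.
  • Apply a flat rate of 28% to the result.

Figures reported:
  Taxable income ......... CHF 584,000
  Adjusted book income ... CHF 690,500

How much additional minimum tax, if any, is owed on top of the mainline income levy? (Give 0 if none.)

Minimum tax:
  Base (adjusted book income): CHF 690,500
  Less exemption CHF 37,000 → base CHF 653,500
  CHF 653,500 × 28% = CHF 182,980

Mainline income levy:
  CHF 81,000 × 16% = CHF 12,960
  CHF 487,000 × 20% = CHF 97,400
  CHF 16,000 × 26% = CHF 4,160
  → CHF 114,520

Excess of minimum tax over mainline income levy: CHF 182,980 − CHF 114,520 = CHF 68,460.

CHF 68,460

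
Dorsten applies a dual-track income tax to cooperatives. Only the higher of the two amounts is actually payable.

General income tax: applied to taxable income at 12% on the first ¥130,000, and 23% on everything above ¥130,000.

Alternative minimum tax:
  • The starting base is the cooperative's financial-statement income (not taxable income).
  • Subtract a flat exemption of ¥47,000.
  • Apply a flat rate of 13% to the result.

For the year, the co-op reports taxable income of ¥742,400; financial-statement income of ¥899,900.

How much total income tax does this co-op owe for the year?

Alternative minimum tax:
  Base (financial-statement income): ¥899,900
  Less exemption ¥47,000 → base ¥852,900
  ¥852,900 × 13% = ¥110,877

General income tax:
  ¥130,000 × 12% = ¥15,600
  ¥612,400 × 23% = ¥140,852
  → ¥156,452

¥156,452 > ¥110,877, so the general income tax governs.

¥156,452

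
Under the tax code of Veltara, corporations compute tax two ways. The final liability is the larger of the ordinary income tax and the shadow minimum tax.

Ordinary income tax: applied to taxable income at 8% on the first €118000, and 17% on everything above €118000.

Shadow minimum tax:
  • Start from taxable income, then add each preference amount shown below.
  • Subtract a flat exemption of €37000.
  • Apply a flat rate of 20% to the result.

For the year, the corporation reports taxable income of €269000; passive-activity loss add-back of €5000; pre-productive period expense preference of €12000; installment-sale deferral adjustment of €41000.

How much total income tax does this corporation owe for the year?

Ordinary income tax:
  €118000 × 8% = €9440
  €151000 × 17% = €25670
  → €35110

Shadow minimum tax:
  Adjusted income: €269000 + €5000 + €12000 + €41000 = €327000
  Less exemption €37000 → base €290000
  €290000 × 20% = €58000

€58000 > €35110, so the shadow minimum tax is the binding amount.

€58000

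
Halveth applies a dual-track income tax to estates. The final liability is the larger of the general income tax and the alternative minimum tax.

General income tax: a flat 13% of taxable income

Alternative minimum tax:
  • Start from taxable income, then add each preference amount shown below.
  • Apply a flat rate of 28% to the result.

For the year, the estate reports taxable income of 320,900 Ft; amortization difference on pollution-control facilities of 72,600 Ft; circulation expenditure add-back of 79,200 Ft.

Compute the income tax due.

132,356 Ft

Alternative minimum tax:
  Adjusted income: 320,900 Ft + 72,600 Ft + 79,200 Ft = 472,700 Ft
  472,700 Ft × 28% = 132,356 Ft

General income tax:
  320,900 Ft × 13% = 41,717 Ft

132,356 Ft > 41,717 Ft, so the alternative minimum tax is the binding amount.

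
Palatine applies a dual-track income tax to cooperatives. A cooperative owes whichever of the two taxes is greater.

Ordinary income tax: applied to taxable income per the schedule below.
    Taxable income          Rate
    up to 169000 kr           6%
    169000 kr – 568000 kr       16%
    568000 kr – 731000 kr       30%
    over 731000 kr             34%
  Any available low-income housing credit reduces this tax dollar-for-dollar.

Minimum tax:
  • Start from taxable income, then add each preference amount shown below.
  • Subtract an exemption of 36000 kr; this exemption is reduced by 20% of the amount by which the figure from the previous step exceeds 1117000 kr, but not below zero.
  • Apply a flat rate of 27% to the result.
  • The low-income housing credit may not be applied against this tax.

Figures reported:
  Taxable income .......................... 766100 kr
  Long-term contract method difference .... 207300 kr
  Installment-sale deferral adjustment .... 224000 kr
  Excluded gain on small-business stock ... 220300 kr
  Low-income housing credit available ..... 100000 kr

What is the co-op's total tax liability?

382779 kr

Minimum tax:
  Adjusted income: 766100 kr + 207300 kr + 224000 kr + 220300 kr = 1417700 kr
  Exemption: 20% × (1417700 kr − 1117000 kr) = 60140 kr ≥ 36000 kr, so the exemption is fully phased out
  Base: 1417700 kr − 0 kr = 1417700 kr
  1417700 kr × 27% = 382779 kr

Ordinary income tax:
  169000 kr × 6% = 10140 kr
  399000 kr × 16% = 63840 kr
  163000 kr × 30% = 48900 kr
  35100 kr × 34% = 11934 kr
  → 134814 kr
  Less low-income housing credit 100000 kr → 34814 kr

382779 kr > 34814 kr, so the minimum tax is the binding amount.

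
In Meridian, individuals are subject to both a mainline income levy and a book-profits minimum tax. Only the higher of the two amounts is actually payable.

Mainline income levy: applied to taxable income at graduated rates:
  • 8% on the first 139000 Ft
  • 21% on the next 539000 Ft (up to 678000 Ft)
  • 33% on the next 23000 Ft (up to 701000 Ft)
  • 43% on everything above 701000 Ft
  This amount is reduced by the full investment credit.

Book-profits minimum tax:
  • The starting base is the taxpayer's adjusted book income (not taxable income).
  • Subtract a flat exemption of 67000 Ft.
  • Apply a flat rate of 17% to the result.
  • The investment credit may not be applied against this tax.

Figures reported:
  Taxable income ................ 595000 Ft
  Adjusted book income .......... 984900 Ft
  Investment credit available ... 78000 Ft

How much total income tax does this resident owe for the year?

156043 Ft

Book-profits minimum tax:
  Base (adjusted book income): 984900 Ft
  Less exemption 67000 Ft → base 917900 Ft
  917900 Ft × 17% = 156043 Ft

Mainline income levy:
  139000 Ft × 8% = 11120 Ft
  456000 Ft × 21% = 95760 Ft
  → 106880 Ft
  Less investment credit 78000 Ft → 28880 Ft

156043 Ft > 28880 Ft, so the book-profits minimum tax is the binding amount.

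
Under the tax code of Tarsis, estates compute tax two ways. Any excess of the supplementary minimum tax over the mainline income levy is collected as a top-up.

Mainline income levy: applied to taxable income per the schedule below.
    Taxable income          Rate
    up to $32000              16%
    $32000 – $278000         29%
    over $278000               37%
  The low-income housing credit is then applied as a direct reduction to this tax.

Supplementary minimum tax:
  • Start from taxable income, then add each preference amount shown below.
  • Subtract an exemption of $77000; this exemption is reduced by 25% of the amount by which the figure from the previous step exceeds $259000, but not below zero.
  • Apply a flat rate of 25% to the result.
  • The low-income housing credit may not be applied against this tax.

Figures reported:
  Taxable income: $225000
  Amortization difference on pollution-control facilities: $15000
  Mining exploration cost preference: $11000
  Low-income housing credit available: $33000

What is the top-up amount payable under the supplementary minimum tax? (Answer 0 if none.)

$15410

Mainline income levy:
  $32000 × 16% = $5120
  $193000 × 29% = $55970
  → $61090
  Less low-income housing credit $33000 → $28090

Supplementary minimum tax:
  Adjusted income: $225000 + $15000 + $11000 = $251000
  Exemption: $251000 ≤ $259000, so full $77000 applies
  Base: $251000 − $77000 = $174000
  $174000 × 25% = $43500

Excess of supplementary minimum tax over mainline income levy: $43500 − $28090 = $15410.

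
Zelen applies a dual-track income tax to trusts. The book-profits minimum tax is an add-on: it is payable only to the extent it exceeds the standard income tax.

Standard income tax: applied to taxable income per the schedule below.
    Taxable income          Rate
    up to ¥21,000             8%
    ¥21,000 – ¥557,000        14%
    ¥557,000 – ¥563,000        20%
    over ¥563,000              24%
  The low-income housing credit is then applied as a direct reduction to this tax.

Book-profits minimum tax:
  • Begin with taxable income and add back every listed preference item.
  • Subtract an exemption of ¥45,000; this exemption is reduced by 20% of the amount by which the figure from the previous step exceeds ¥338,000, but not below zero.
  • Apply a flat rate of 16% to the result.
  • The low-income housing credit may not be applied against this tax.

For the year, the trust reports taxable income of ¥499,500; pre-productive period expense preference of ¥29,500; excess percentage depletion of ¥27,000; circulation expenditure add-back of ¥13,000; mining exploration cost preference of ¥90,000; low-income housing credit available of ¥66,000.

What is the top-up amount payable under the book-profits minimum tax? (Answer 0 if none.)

Book-profits minimum tax:
  Adjusted income: ¥499,500 + ¥29,500 + ¥27,000 + ¥13,000 + ¥90,000 = ¥659,000
  Exemption: 20% × (¥659,000 − ¥338,000) = ¥64,200 ≥ ¥45,000, so the exemption is fully phased out
  Base: ¥659,000 − ¥0 = ¥659,000
  ¥659,000 × 16% = ¥105,440

Standard income tax:
  ¥21,000 × 8% = ¥1,680
  ¥478,500 × 14% = ¥66,990
  → ¥68,670
  Less low-income housing credit ¥66,000 → ¥2,670

Excess of book-profits minimum tax over standard income tax: ¥105,440 − ¥2,670 = ¥102,770.

¥102,770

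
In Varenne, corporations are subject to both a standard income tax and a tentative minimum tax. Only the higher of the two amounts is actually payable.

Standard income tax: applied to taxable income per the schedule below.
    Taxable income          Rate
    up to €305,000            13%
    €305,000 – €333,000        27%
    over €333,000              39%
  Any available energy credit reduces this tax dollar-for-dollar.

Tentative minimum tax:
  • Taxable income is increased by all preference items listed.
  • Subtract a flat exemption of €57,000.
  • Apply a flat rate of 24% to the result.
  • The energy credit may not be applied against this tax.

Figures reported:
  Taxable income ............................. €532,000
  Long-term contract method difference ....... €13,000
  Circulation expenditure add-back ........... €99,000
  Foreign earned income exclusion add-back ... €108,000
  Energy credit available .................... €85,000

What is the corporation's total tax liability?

Standard income tax:
  €305,000 × 13% = €39,650
  €28,000 × 27% = €7,560
  €199,000 × 39% = €77,610
  → €124,820
  Less energy credit €85,000 → €39,820

Tentative minimum tax:
  Adjusted income: €532,000 + €13,000 + €99,000 + €108,000 = €752,000
  Less exemption €57,000 → base €695,000
  €695,000 × 24% = €166,800

€166,800 > €39,820, so the tentative minimum tax is the binding amount.

€166,800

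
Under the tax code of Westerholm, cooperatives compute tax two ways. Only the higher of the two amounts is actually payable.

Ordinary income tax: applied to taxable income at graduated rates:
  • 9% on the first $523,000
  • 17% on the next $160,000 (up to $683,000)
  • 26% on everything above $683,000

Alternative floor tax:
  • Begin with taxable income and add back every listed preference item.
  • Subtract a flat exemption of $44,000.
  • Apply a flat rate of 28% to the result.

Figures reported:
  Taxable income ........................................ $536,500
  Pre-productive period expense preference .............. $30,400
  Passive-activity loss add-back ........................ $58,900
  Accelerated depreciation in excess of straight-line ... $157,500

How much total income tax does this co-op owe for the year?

Ordinary income tax:
  $523,000 × 9% = $47,070
  $13,500 × 17% = $2,295
  → $49,365

Alternative floor tax:
  Adjusted income: $536,500 + $30,400 + $58,900 + $157,500 = $783,300
  Less exemption $44,000 → base $739,300
  $739,300 × 28% = $207,004

$207,004 > $49,365, so the alternative floor tax is the binding amount.

$207,004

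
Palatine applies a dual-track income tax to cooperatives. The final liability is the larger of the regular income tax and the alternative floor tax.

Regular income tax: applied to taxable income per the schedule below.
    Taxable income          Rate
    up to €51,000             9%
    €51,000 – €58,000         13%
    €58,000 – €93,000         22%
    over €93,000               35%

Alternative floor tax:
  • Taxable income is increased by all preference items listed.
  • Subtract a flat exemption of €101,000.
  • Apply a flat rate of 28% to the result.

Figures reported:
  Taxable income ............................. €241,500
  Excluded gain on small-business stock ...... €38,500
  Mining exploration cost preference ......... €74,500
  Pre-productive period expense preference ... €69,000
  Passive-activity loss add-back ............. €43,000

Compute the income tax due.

Alternative floor tax:
  Adjusted income: €241,500 + €38,500 + €74,500 + €69,000 + €43,000 = €466,500
  Less exemption €101,000 → base €365,500
  €365,500 × 28% = €102,340

Regular income tax:
  €51,000 × 9% = €4,590
  €7,000 × 13% = €910
  €35,000 × 22% = €7,700
  €148,500 × 35% = €51,975
  → €65,175

€102,340 > €65,175, so the alternative floor tax is the binding amount.

€102,340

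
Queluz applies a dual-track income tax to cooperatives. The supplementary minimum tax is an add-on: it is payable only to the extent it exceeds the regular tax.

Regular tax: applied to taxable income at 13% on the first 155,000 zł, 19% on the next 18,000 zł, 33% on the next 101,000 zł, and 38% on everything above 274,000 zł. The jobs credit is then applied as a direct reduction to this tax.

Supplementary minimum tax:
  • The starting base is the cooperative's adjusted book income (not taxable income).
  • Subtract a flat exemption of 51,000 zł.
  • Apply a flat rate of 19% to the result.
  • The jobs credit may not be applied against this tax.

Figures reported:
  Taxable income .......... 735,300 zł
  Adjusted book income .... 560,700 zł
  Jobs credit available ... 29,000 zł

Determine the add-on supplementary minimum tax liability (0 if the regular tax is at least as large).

0 zł

Regular tax:
  155,000 zł × 13% = 20,150 zł
  18,000 zł × 19% = 3,420 zł
  101,000 zł × 33% = 33,330 zł
  461,300 zł × 38% = 175,294 zł
  → 232,194 zł
  Less jobs credit 29,000 zł → 203,194 zł

Supplementary minimum tax:
  Base (adjusted book income): 560,700 zł
  Less exemption 51,000 zł → base 509,700 zł
  509,700 zł × 19% = 96,843 zł

96,843 zł ≤ 203,194 zł, so no add-on is due.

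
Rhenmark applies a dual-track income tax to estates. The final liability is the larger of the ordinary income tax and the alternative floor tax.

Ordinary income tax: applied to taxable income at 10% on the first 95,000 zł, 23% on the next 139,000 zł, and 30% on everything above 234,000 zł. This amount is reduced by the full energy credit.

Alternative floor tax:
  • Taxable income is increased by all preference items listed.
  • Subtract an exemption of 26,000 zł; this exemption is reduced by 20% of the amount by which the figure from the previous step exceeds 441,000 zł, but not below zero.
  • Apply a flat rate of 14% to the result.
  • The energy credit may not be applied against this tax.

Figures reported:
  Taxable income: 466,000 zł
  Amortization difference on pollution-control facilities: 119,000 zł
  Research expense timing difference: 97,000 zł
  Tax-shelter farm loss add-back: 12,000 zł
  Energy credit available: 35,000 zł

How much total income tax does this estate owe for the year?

Alternative floor tax:
  Adjusted income: 466,000 zł + 119,000 zł + 97,000 zł + 12,000 zł = 694,000 zł
  Exemption: 20% × (694,000 zł − 441,000 zł) = 50,600 zł ≥ 26,000 zł, so the exemption is fully phased out
  Base: 694,000 zł − 0 zł = 694,000 zł
  694,000 zł × 14% = 97,160 zł

Ordinary income tax:
  95,000 zł × 10% = 9,500 zł
  139,000 zł × 23% = 31,970 zł
  232,000 zł × 30% = 69,600 zł
  → 111,070 zł
  Less energy credit 35,000 zł → 76,070 zł

97,160 zł > 76,070 zł, so the alternative floor tax is the binding amount.

97,160 zł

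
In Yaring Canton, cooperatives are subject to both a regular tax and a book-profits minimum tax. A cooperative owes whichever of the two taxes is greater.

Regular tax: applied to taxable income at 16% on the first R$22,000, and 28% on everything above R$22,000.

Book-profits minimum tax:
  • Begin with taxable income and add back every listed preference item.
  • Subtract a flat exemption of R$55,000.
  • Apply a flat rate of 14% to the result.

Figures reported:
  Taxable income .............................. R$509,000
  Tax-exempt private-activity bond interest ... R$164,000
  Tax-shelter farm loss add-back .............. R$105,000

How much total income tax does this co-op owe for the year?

Regular tax:
  R$22,000 × 16% = R$3,520
  R$487,000 × 28% = R$136,360
  → R$139,880

Book-profits minimum tax:
  Adjusted income: R$509,000 + R$164,000 + R$105,000 = R$778,000
  Less exemption R$55,000 → base R$723,000
  R$723,000 × 14% = R$101,220

R$139,880 > R$101,220, so the regular tax governs.

R$139,880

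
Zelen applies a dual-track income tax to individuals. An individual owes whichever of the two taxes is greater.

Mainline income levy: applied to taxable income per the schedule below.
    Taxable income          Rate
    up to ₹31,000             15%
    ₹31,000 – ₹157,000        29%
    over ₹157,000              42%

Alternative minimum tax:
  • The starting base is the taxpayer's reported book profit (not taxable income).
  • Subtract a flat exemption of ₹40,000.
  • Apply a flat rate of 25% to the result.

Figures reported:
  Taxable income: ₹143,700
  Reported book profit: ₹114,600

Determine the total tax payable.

Mainline income levy:
  ₹31,000 × 15% = ₹4,650
  ₹112,700 × 29% = ₹32,683
  → ₹37,333

Alternative minimum tax:
  Base (reported book profit): ₹114,600
  Less exemption ₹40,000 → base ₹74,600
  ₹74,600 × 25% = ₹18,650

₹37,333 > ₹18,650, so the mainline income levy governs.

₹37,333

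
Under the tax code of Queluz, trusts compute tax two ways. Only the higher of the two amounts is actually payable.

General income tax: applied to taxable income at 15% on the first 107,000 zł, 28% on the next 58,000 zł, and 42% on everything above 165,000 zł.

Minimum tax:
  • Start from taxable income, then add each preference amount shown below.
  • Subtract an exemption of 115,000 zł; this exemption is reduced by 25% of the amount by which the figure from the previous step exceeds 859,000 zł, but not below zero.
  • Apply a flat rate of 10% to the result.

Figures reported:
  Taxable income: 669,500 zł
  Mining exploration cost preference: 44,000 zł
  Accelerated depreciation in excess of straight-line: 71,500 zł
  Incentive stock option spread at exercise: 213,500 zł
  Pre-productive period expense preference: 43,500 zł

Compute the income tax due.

General income tax:
  107,000 zł × 15% = 16,050 zł
  58,000 zł × 28% = 16,240 zł
  504,500 zł × 42% = 211,890 zł
  → 244,180 zł

Minimum tax:
  Adjusted income: 669,500 zł + 44,000 zł + 71,500 zł + 213,500 zł + 43,500 zł = 1,042,000 zł
  Exemption: 115,000 zł − 25% × (1,042,000 zł − 859,000 zł) = 115,000 zł − 45,750 zł = 69,250 zł
  Base: 1,042,000 zł − 69,250 zł = 972,750 zł
  972,750 zł × 10% = 97,275 zł

244,180 zł > 97,275 zł, so the general income tax governs.

244,180 zł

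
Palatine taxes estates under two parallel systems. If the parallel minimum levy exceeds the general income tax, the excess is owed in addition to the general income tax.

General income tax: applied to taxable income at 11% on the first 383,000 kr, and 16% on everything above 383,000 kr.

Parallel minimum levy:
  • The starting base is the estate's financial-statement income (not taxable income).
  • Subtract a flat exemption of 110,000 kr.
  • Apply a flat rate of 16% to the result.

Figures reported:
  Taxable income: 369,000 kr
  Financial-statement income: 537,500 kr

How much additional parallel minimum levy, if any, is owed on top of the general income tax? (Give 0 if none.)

27,810 kr

Parallel minimum levy:
  Base (financial-statement income): 537,500 kr
  Less exemption 110,000 kr → base 427,500 kr
  427,500 kr × 16% = 68,400 kr

General income tax:
  369,000 kr × 11% = 40,590 kr

Excess of parallel minimum levy over general income tax: 68,400 kr − 40,590 kr = 27,810 kr.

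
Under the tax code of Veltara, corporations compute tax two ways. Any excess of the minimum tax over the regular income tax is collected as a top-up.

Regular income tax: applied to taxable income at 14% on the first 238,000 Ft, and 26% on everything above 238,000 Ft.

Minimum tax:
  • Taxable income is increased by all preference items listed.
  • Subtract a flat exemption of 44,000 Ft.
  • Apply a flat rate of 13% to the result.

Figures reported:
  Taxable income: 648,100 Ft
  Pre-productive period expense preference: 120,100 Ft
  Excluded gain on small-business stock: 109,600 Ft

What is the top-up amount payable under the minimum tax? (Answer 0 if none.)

0 Ft

Minimum tax:
  Adjusted income: 648,100 Ft + 120,100 Ft + 109,600 Ft = 877,800 Ft
  Less exemption 44,000 Ft → base 833,800 Ft
  833,800 Ft × 13% = 108,394 Ft

Regular income tax:
  238,000 Ft × 14% = 33,320 Ft
  410,100 Ft × 26% = 106,626 Ft
  → 139,946 Ft

108,394 Ft ≤ 139,946 Ft, so no add-on is due.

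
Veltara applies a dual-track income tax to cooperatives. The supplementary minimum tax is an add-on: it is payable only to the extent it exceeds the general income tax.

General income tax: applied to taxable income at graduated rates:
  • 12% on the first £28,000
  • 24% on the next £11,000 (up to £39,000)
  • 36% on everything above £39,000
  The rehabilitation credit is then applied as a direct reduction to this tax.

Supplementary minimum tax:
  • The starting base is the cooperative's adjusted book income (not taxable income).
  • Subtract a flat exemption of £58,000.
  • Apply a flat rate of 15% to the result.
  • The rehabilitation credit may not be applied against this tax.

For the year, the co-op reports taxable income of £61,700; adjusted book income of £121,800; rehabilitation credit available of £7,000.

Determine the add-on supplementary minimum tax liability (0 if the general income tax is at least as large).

General income tax:
  £28,000 × 12% = £3,360
  £11,000 × 24% = £2,640
  £22,700 × 36% = £8,172
  → £14,172
  Less rehabilitation credit £7,000 → £7,172

Supplementary minimum tax:
  Base (adjusted book income): £121,800
  Less exemption £58,000 → base £63,800
  £63,800 × 15% = £9,570

Excess of supplementary minimum tax over general income tax: £9,570 − £7,172 = £2,398.

£2,398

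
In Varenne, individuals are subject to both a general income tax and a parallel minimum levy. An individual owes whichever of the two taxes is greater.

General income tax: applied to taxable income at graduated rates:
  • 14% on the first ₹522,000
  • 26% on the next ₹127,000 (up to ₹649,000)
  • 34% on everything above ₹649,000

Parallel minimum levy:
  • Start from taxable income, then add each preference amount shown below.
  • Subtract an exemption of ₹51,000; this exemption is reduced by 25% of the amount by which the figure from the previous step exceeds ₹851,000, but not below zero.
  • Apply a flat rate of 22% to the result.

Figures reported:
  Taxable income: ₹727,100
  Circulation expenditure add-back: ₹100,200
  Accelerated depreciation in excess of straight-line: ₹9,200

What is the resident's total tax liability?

₹172,810

General income tax:
  ₹522,000 × 14% = ₹73,080
  ₹127,000 × 26% = ₹33,020
  ₹78,100 × 34% = ₹26,554
  → ₹132,654

Parallel minimum levy:
  Adjusted income: ₹727,100 + ₹100,200 + ₹9,200 = ₹836,500
  Exemption: ₹836,500 ≤ ₹851,000, so full ₹51,000 applies
  Base: ₹836,500 − ₹51,000 = ₹785,500
  ₹785,500 × 22% = ₹172,810

₹172,810 > ₹132,654, so the parallel minimum levy is the binding amount.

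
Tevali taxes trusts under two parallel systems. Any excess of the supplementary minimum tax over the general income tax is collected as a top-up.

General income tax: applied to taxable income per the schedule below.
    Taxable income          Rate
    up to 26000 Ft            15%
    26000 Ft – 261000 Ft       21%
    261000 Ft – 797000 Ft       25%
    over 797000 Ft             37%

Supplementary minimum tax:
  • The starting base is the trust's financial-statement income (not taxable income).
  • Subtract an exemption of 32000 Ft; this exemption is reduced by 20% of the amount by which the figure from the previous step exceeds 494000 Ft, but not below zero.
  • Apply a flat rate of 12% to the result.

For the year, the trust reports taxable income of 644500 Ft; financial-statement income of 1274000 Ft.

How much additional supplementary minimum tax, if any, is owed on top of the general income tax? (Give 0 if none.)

General income tax:
  26000 Ft × 15% = 3900 Ft
  235000 Ft × 21% = 49350 Ft
  383500 Ft × 25% = 95875 Ft
  → 149125 Ft

Supplementary minimum tax:
  Base (financial-statement income): 1274000 Ft
  Exemption: 20% × (1274000 Ft − 494000 Ft) = 156000 Ft ≥ 32000 Ft, so the exemption is fully phased out
  Base: 1274000 Ft − 0 Ft = 1274000 Ft
  1274000 Ft × 12% = 152880 Ft

Excess of supplementary minimum tax over general income tax: 152880 Ft − 149125 Ft = 3755 Ft.

3755 Ft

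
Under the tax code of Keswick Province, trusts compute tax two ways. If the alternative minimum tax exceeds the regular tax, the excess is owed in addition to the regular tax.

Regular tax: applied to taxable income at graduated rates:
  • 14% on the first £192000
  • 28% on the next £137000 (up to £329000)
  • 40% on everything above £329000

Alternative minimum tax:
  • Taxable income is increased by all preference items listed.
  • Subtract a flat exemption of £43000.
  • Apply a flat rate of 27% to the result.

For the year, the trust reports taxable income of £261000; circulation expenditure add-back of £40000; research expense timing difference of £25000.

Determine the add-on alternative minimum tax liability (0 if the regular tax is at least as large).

Alternative minimum tax:
  Adjusted income: £261000 + £40000 + £25000 = £326000
  Less exemption £43000 → base £283000
  £283000 × 27% = £76410

Regular tax:
  £192000 × 14% = £26880
  £69000 × 28% = £19320
  → £46200

Excess of alternative minimum tax over regular tax: £76410 − £46200 = £30210.

£30210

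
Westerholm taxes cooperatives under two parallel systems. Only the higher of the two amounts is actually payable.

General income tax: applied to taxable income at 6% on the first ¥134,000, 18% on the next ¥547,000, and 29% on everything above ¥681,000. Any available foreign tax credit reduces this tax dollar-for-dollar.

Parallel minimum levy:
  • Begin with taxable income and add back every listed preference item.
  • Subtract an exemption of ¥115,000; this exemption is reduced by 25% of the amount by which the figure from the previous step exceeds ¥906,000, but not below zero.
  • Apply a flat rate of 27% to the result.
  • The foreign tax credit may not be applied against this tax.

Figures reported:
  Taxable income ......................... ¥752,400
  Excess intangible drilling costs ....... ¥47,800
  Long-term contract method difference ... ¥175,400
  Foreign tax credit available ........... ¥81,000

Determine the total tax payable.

¥237,060

Parallel minimum levy:
  Adjusted income: ¥752,400 + ¥47,800 + ¥175,400 = ¥975,600
  Exemption: ¥115,000 − 25% × (¥975,600 − ¥906,000) = ¥115,000 − ¥17,400 = ¥97,600
  Base: ¥975,600 − ¥97,600 = ¥878,000
  ¥878,000 × 27% = ¥237,060

General income tax:
  ¥134,000 × 6% = ¥8,040
  ¥547,000 × 18% = ¥98,460
  ¥71,400 × 29% = ¥20,706
  → ¥127,206
  Less foreign tax credit ¥81,000 → ¥46,206

¥237,060 > ¥46,206, so the parallel minimum levy is the binding amount.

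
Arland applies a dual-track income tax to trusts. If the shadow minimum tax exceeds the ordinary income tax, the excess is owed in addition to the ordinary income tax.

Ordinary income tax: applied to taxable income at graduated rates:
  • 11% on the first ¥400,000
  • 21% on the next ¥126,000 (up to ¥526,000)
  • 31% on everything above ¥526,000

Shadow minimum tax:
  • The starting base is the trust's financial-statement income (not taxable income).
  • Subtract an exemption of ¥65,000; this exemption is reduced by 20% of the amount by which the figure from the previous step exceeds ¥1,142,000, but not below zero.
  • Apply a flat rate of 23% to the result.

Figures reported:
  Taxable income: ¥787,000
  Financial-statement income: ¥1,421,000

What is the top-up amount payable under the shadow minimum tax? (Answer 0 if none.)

Ordinary income tax:
  ¥400,000 × 11% = ¥44,000
  ¥126,000 × 21% = ¥26,460
  ¥261,000 × 31% = ¥80,910
  → ¥151,370

Shadow minimum tax:
  Base (financial-statement income): ¥1,421,000
  Exemption: ¥65,000 − 20% × (¥1,421,000 − ¥1,142,000) = ¥65,000 − ¥55,800 = ¥9,200
  Base: ¥1,421,000 − ¥9,200 = ¥1,411,800
  ¥1,411,800 × 23% = ¥324,714

Excess of shadow minimum tax over ordinary income tax: ¥324,714 − ¥151,370 = ¥173,344.

¥173,344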